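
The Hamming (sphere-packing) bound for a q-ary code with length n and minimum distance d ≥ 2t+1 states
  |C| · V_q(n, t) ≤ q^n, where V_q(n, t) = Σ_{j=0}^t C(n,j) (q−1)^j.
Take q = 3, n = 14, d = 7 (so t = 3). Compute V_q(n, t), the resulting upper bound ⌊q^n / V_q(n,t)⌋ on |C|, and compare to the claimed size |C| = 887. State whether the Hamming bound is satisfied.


V_q(n, t) = 3305, q^n = 4782969, Hamming bound = 1447, |C| = 887 ≤ bound (satisfied).

Step 1: Compute V_q(n, t) = Σ_{j=0}^3 C(n, j) (q−1)^j.
  j = 0: C(14,0)·(2)^0 = 1·1 = 1.
  j = 1: C(14,1)·(2)^1 = 14·2 = 28.
  j = 2: C(14,2)·(2)^2 = 91·4 = 364.
  j = 3: C(14,3)·(2)^3 = 364·8 = 2912.
  V_q(n, t) = 1 + 28 + 364 + 2912 = 3305.
Step 2: q^n = 3^14 = 4782969.
Step 3: Hamming bound ⌊q^n / V_q(n,t)⌋ = ⌊4782969/3305⌋ = 1447.
Step 4: Compare |C| = 887 to 1447: satisfied.
The claimed |C| lies below the Hamming bound.


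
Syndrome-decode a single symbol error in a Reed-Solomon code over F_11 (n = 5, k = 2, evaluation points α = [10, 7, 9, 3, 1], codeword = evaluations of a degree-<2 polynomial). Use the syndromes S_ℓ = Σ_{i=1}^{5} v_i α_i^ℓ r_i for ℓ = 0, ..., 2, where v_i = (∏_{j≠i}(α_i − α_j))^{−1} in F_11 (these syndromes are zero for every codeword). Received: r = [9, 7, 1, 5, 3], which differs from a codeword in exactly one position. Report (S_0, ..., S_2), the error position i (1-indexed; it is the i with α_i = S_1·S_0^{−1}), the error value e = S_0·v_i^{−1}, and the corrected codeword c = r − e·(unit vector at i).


S = (6, 7, 10), error at position 4, error magnitude e = 8, c = [9, 7, 1, 8, 3].

Step 1: column multipliers v_i = (∏_{j≠i}(α_i − α_j))^{−1} mod 11.
  i = 1 (α = 10): (10−7)(10−9)(10−3)(10−1) = 3·1·7·9 = 189 ≡ 2, so v_1 = 2^{−1} = 6 (mod 11).
  i = 2 (α = 7): (7−10)(7−9)(7−3)(7−1) = (−3)·(−2)·4·6 = 144 ≡ 1, so v_2 = 1^{−1} = 1 (mod 11).
  i = 3 (α = 9): (9−10)(9−7)(9−3)(9−1) = (−1)·2·6·8 = −96 ≡ 3, so v_3 = 3^{−1} = 4 (mod 11).
  i = 4 (α = 3): (3−10)(3−7)(3−9)(3−1) = (−7)·(−4)·(−6)·2 = −336 ≡ 5, so v_4 = 5^{−1} = 9 (mod 11).
  i = 5 (α = 1): (1−10)(1−7)(1−9)(1−3) = (−9)·(−6)·(−8)·(−2) = 864 ≡ 6, so v_5 = 6^{−1} = 2 (mod 11).
  v = [6, 1, 4, 9, 2].
Step 2: syndromes of r = [9, 7, 1, 5, 3] (all sums mod 11).
  S_0 = Σ v_i r_i = 6·9 + 1·7 + 4·1 + 9·5 + 2·3 = 116 ≡ 6.
  S_1 = Σ v_i α_i r_i = 6·10·9 + 1·7·7 + 4·9·1 + 9·3·5 + 2·1·3 = 766 ≡ 7.
  α_i^2 mod 11 = [1, 5, 4, 9, 1].
  S_2 = Σ v_i α_i^2 r_i = 6·1·9 + 1·5·7 + 4·4·1 + 9·9·5 + 2·1·3 = 516 ≡ 10.
  S = (6, 7, 10) ≠ 0, so r is not a codeword (an error is present).
Step 3: locate the error. For a single error e at position i, S_ℓ = v_i·e·α_i^ℓ, so α_err = S_1/S_0.
  S_0^{−1} = 6^{−1} = 2 (mod 11), so α_err = 7·2 = 14 ≡ 3 = α_4. Error position i = 4.
  Consistency check: S_2/S_1 = 10·8 = 80 ≡ 3 = α_err ✓ (single-error assumption holds).
Step 4: error magnitude e = S_0/v_4 = S_0·∏_{j≠4}(α_4 − α_j) = 6·5 = 30 ≡ 8 (mod 11).
Step 5: correct position 4: c_4 = r_4 − e = 5 − 8 ≡ 8 (mod 11). Hence c = [9, 7, 1, 8, 3].
  Check: interpolating c through the α_i gives m(x) = 6 + 8·x (degree < 2) with m(α_i) = c_i for every i, so c is indeed a codeword.


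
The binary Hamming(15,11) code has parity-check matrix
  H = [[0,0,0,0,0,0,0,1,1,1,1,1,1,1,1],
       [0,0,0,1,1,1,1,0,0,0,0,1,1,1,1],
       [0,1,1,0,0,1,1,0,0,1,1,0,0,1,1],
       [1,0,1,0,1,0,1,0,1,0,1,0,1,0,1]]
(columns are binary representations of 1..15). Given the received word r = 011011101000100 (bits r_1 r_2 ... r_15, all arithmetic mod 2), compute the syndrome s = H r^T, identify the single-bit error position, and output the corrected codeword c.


s = (0, 0, 0, 1)^T, error position = 1, corrected codeword c = 111011101000100

Compute s = H r^T mod 2 one row at a time:
  s_1 = 0 + 1 + 0 + 0 + 0 + 1 + 0 + 0 = 2 ≡ 0 (mod 2).
  s_2 = 0 + 1 + 1 + 1 + 0 + 1 + 0 + 0 = 4 ≡ 0 (mod 2).
  s_3 = 1 + 1 + 1 + 1 + 0 + 0 + 0 + 0 = 4 ≡ 0 (mod 2).
  s_4 = 0 + 1 + 1 + 1 + 1 + 0 + 1 + 0 = 5 ≡ 1 (mod 2).
s = (0, 0, 0, 1)^T — this equals column 1 of H (binary 0001), so error is at position 1.
Correct: flip bit 1 of r = 011011101000100 to get c = 111011101000100.


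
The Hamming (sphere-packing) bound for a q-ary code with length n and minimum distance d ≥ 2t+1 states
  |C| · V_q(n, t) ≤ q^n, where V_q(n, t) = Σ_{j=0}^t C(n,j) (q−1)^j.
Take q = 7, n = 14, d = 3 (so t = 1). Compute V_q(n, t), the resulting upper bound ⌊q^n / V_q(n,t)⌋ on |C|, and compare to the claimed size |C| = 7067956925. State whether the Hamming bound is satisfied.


V_q(n, t) = 85, q^n = 678223072849, Hamming bound = 7979094974, |C| = 7067956925 ≤ bound (satisfied).

Step 1: Compute V_q(n, t) = Σ_{j=0}^1 C(n, j) (q−1)^j.
  j = 0: C(14,0)·(6)^0 = 1·1 = 1.
  j = 1: C(14,1)·(6)^1 = 14·6 = 84.
  V_q(n, t) = 1 + 84 = 85.
Step 2: q^n = 7^14 = 678223072849.
Step 3: Hamming bound ⌊q^n / V_q(n,t)⌋ = ⌊678223072849/85⌋ = 7979094974.
Step 4: Compare |C| = 7067956925 to 7979094974: satisfied.
The claimed |C| lies below the Hamming bound.


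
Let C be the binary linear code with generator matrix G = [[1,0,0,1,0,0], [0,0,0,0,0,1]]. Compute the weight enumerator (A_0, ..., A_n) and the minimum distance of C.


Weight distribution: A_0 = 1, A_1 = 1, A_2 = 1, A_3 = 1. Minimum distance d = 1.

Enumerate all 2^2 = 4 messages m ∈ F_2^2.
For each, compute codeword c = mG in F_2^6, then tally its weight.
  m = 00 → c = 000000, weight = 0.
  m = 10 → c = 100100, weight = 2.
  m = 01 → c = 000001, weight = 1.
  m = 11 → c = 100101, weight = 3.
Tally weights:
  weight 0: 1 codewords.
  weight 1: 1 codewords.
  weight 2: 1 codewords.
  weight 3: 1 codewords.
Minimum distance d = smallest w > 0 with A_w > 0 = 1.
Sanity: Σ A_w = 4 = 2^2 = 4 ✓.


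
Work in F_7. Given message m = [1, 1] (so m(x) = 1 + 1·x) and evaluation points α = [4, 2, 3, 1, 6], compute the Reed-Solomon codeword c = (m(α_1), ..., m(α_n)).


c = [5, 3, 4, 2, 0]

Message polynomial: m(x) = 1 + 1·x (mod 7).
For each evaluation point α_i, compute m(α_i) mod 7:
  α_1 = 4: Horner steps 1 → 5, so m(4) = 5.
  α_2 = 2: Horner steps 1 → 3, so m(2) = 3.
  α_3 = 3: Horner steps 1 → 4, so m(3) = 4.
  α_4 = 1: Horner steps 1 → 2, so m(1) = 2.
  α_5 = 6: Horner steps 1 → 0, so m(6) = 0.
Codeword c = [5, 3, 4, 2, 0] ∈ F_7^5.


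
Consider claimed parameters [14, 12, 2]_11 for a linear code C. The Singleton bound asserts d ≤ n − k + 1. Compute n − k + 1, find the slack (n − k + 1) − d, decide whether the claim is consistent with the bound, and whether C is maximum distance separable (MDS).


Singleton RHS = n − k + 1 = 3, slack = 1, bound satisfied, not MDS.

Singleton bound: d ≤ n − k + 1.
Here n = 14, k = 12, so n − k + 1 = 3.
Given d = 2, check d ≤ 3: YES.
Slack = (n − k + 1) − d = 1.
The code is NOT MDS (slack = 1 > 0).
Description: the claimed parameters are [14, 12, 2]_11; such a code would be non-MDS.


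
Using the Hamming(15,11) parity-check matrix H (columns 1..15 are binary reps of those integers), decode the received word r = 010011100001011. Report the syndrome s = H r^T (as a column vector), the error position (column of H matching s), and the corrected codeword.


s = (1, 0, 1, 1)^T, error position = 11, corrected codeword c = 010011100011011

Compute s = H r^T mod 2 one row at a time:
  s_1 = 0 + 0 + 0 + 0 + 1 + 0 + 1 + 1 = 3 ≡ 1 (mod 2).
  s_2 = 0 + 1 + 1 + 1 + 1 + 0 + 1 + 1 = 6 ≡ 0 (mod 2).
  s_3 = 1 + 0 + 1 + 1 + 0 + 0 + 1 + 1 = 5 ≡ 1 (mod 2).
  s_4 = 0 + 0 + 1 + 1 + 0 + 0 + 0 + 1 = 3 ≡ 1 (mod 2).
s = (1, 0, 1, 1)^T — this equals column 11 of H (binary 1011), so error is at position 11.
Correct: flip bit 11 of r = 010011100001011 to get c = 010011100011011.


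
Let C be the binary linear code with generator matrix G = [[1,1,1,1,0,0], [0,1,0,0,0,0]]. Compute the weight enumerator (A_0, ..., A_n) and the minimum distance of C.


Weight distribution: A_0 = 1, A_1 = 1, A_3 = 1, A_4 = 1. Minimum distance d = 1.

Enumerate all 2^2 = 4 messages m ∈ F_2^2.
For each, compute codeword c = mG in F_2^6, then tally its weight.
  m = 00 → c = 000000, weight = 0.
  m = 10 → c = 111100, weight = 4.
  m = 01 → c = 010000, weight = 1.
  m = 11 → c = 101100, weight = 3.
Tally weights:
  weight 0: 1 codewords.
  weight 1: 1 codewords.
  weight 3: 1 codewords.
  weight 4: 1 codewords.
Minimum distance d = smallest w > 0 with A_w > 0 = 1.
Sanity: Σ A_w = 4 = 2^2 = 4 ✓.


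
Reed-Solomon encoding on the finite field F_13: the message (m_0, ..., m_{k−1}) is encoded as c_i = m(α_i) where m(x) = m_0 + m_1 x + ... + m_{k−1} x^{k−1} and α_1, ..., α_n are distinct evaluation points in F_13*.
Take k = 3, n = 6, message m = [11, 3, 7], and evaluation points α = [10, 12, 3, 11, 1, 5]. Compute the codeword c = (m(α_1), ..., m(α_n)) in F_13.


c = [0, 2, 5, 7, 8, 6]

Message polynomial: m(x) = 11 + 3·x + 7·x^2 (mod 13).
For each evaluation point α_i, compute m(α_i) mod 13:
  α_1 = 10: Horner steps 7 → 8 → 0, so m(10) = 0.
  α_2 = 12: Horner steps 7 → 9 → 2, so m(12) = 2.
  α_3 = 3: Horner steps 7 → 11 → 5, so m(3) = 5.
  α_4 = 11: Horner steps 7 → 2 → 7, so m(11) = 7.
  α_5 = 1: Horner steps 7 → 10 → 8, so m(1) = 8.
  α_6 = 5: Horner steps 7 → 12 → 6, so m(5) = 6.
Codeword c = [0, 2, 5, 7, 8, 6] ∈ F_13^6.


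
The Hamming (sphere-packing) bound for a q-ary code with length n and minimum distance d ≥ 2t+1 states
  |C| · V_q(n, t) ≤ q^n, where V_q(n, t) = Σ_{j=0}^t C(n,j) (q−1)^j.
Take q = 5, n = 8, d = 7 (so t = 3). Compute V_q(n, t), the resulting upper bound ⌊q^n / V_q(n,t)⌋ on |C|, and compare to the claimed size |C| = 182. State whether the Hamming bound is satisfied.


V_q(n, t) = 4065, q^n = 390625, Hamming bound = 96, |C| = 182 > bound (violated).

Step 1: Compute V_q(n, t) = Σ_{j=0}^3 C(n, j) (q−1)^j.
  j = 0: C(8,0)·(4)^0 = 1·1 = 1.
  j = 1: C(8,1)·(4)^1 = 8·4 = 32.
  j = 2: C(8,2)·(4)^2 = 28·16 = 448.
  j = 3: C(8,3)·(4)^3 = 56·64 = 3584.
  V_q(n, t) = 1 + 32 + 448 + 3584 = 4065.
Step 2: q^n = 5^8 = 390625.
Step 3: Hamming bound ⌊q^n / V_q(n,t)⌋ = ⌊390625/4065⌋ = 96.
Step 4: Compare |C| = 182 to 96: violated.
The claimed |C| lies above the Hamming bound, so no 5-ary code of length 8 with d ≥ 7 can have 182 codewords.


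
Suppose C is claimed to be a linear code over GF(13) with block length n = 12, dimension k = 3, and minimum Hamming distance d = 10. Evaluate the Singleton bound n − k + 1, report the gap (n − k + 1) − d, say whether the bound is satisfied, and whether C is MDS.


Singleton RHS = n − k + 1 = 10, slack = 0, bound satisfied, MDS.

Singleton bound: d ≤ n − k + 1.
Here n = 12, k = 3, so n − k + 1 = 10.
Given d = 10, check d ≤ 10: YES.
Slack = (n − k + 1) − d = 0.
The code is MDS (slack = 0).
Description: the claimed parameters are [12, 3, 10]_13; such a code would be MDS (meets Singleton bound).


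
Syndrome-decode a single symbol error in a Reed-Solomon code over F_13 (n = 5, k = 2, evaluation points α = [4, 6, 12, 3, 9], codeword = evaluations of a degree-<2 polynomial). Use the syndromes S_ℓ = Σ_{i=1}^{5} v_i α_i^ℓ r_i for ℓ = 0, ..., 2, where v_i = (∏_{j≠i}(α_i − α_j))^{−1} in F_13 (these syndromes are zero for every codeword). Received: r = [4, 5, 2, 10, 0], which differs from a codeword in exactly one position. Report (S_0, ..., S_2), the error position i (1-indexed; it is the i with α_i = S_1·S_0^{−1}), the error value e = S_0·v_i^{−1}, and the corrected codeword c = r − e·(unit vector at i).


S = (8, 5, 8), error at position 3, error magnitude e = 7, c = [4, 5, 8, 10, 0].

Step 1: column multipliers v_i = (∏_{j≠i}(α_i − α_j))^{−1} mod 13.
  i = 1 (α = 4): (4−6)(4−12)(4−3)(4−9) = (−2)·(−8)·1·(−5) = −80 ≡ 11, so v_1 = 11^{−1} = 6 (mod 13).
  i = 2 (α = 6): (6−4)(6−12)(6−3)(6−9) = 2·(−6)·3·(−3) = 108 ≡ 4, so v_2 = 4^{−1} = 10 (mod 13).
  i = 3 (α = 12): (12−4)(12−6)(12−3)(12−9) = 8·6·9·3 = 1296 ≡ 9, so v_3 = 9^{−1} = 3 (mod 13).
  i = 4 (α = 3): (3−4)(3−6)(3−12)(3−9) = (−1)·(−3)·(−9)·(−6) = 162 ≡ 6, so v_4 = 6^{−1} = 11 (mod 13).
  i = 5 (α = 9): (9−4)(9−6)(9−12)(9−3) = 5·3·(−3)·6 = −270 ≡ 3, so v_5 = 3^{−1} = 9 (mod 13).
  v = [6, 10, 3, 11, 9].
Step 2: syndromes of r = [4, 5, 2, 10, 0] (all sums mod 13).
  S_0 = Σ v_i r_i = 6·4 + 10·5 + 3·2 + 11·10 + 9·0 = 190 ≡ 8.
  S_1 = Σ v_i α_i r_i = 6·4·4 + 10·6·5 + 3·12·2 + 11·3·10 + 9·9·0 = 798 ≡ 5.
  α_i^2 mod 13 = [3, 10, 1, 9, 3].
  S_2 = Σ v_i α_i^2 r_i = 6·3·4 + 10·10·5 + 3·1·2 + 11·9·10 + 9·3·0 = 1568 ≡ 8.
  S = (8, 5, 8) ≠ 0, so r is not a codeword (an error is present).
Step 3: locate the error. For a single error e at position i, S_ℓ = v_i·e·α_i^ℓ, so α_err = S_1/S_0.
  S_0^{−1} = 8^{−1} = 5 (mod 13), so α_err = 5·5 = 25 ≡ 12 = α_3. Error position i = 3.
  Consistency check: S_2/S_1 = 8·8 = 64 ≡ 12 = α_err ✓ (single-error assumption holds).
Step 4: error magnitude e = S_0/v_3 = S_0·∏_{j≠3}(α_3 − α_j) = 8·9 = 72 ≡ 7 (mod 13).
Step 5: correct position 3: c_3 = r_3 − e = 2 − 7 ≡ 8 (mod 13). Hence c = [4, 5, 8, 10, 0].
  Check: interpolating c through the α_i gives m(x) = 2 + 7·x (degree < 2) with m(α_i) = c_i for every i, so c is indeed a codeword.


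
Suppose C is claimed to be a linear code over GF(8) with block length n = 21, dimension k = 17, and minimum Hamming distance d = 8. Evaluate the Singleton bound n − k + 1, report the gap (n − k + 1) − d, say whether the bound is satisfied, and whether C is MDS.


Singleton RHS = n − k + 1 = 5, slack = -3, bound violated (no such code; not MDS).

Singleton bound: d ≤ n − k + 1.
Here n = 21, k = 17, so n − k + 1 = 5.
Given d = 8, check d ≤ 5: NO.
Slack = (n − k + 1) − d = -3.
The slack is negative: d = 8 exceeds n − k + 1 = 5 by 3, so the Singleton bound is violated and no linear [21, 17, 8]_8 code can exist. In particular it is not MDS (MDS requires d = n − k + 1 exactly).
Description: the claimed parameters are [21, 17, 8]_8; such a code would be impossible (violates the Singleton bound).


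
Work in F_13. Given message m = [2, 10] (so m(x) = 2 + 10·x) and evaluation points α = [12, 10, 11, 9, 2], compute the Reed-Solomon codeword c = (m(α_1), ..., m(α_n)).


c = [5, 11, 8, 1, 9]

Message polynomial: m(x) = 2 + 10·x (mod 13).
For each evaluation point α_i, compute m(α_i) mod 13:
  α_1 = 12: Horner steps 10 → 5, so m(12) = 5.
  α_2 = 10: Horner steps 10 → 11, so m(10) = 11.
  α_3 = 11: Horner steps 10 → 8, so m(11) = 8.
  α_4 = 9: Horner steps 10 → 1, so m(9) = 1.
  α_5 = 2: Horner steps 10 → 9, so m(2) = 9.
Codeword c = [5, 11, 8, 1, 9] ∈ F_13^5.


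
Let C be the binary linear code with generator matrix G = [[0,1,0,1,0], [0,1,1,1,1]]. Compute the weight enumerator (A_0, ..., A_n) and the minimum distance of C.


Weight distribution: A_0 = 1, A_2 = 2, A_4 = 1. Minimum distance d = 2.

Enumerate all 2^2 = 4 messages m ∈ F_2^2.
For each, compute codeword c = mG in F_2^5, then tally its weight.
  m = 00 → c = 00000, weight = 0.
  m = 10 → c = 01010, weight = 2.
  m = 01 → c = 01111, weight = 4.
  m = 11 → c = 00101, weight = 2.
Tally weights:
  weight 0: 1 codewords.
  weight 2: 2 codewords.
  weight 4: 1 codewords.
Minimum distance d = smallest w > 0 with A_w > 0 = 2.
Sanity: Σ A_w = 4 = 2^2 = 4 ✓.


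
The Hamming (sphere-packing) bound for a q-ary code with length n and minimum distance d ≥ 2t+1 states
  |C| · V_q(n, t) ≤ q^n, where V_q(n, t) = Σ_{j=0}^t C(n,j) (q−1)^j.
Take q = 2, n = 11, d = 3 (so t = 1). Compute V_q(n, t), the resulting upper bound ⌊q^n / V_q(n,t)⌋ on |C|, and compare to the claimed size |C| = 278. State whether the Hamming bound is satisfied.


V_q(n, t) = 12, q^n = 2048, Hamming bound = 170, |C| = 278 > bound (violated).

Step 1: Compute V_q(n, t) = Σ_{j=0}^1 C(n, j) (q−1)^j.
  j = 0: C(11,0)·(1)^0 = 1·1 = 1.
  j = 1: C(11,1)·(1)^1 = 11·1 = 11.
  V_q(n, t) = 1 + 11 = 12.
Step 2: q^n = 2^11 = 2048.
Step 3: Hamming bound ⌊q^n / V_q(n,t)⌋ = ⌊2048/12⌋ = 170.
Step 4: Compare |C| = 278 to 170: violated.
The claimed |C| lies above the Hamming bound, so no 2-ary code of length 11 with d ≥ 3 can have 278 codewords.


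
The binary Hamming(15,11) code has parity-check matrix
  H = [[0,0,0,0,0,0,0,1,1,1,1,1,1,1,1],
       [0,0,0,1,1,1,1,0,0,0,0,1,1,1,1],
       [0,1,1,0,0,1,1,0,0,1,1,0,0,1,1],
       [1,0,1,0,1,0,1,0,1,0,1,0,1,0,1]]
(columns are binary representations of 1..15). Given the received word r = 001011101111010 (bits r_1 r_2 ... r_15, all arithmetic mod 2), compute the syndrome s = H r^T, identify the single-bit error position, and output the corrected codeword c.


s = (1, 1, 0, 1)^T, error position = 13, corrected codeword c = 001011101111110

Compute s = H r^T mod 2 one row at a time:
  s_1 = 0 + 1 + 1 + 1 + 1 + 0 + 1 + 0 = 5 ≡ 1 (mod 2).
  s_2 = 0 + 1 + 1 + 1 + 1 + 0 + 1 + 0 = 5 ≡ 1 (mod 2).
  s_3 = 0 + 1 + 1 + 1 + 1 + 1 + 1 + 0 = 6 ≡ 0 (mod 2).
  s_4 = 0 + 1 + 1 + 1 + 1 + 1 + 0 + 0 = 5 ≡ 1 (mod 2).
s = (1, 1, 0, 1)^T — this equals column 13 of H (binary 1101), so error is at position 13.
Correct: flip bit 13 of r = 001011101111010 to get c = 001011101111110.


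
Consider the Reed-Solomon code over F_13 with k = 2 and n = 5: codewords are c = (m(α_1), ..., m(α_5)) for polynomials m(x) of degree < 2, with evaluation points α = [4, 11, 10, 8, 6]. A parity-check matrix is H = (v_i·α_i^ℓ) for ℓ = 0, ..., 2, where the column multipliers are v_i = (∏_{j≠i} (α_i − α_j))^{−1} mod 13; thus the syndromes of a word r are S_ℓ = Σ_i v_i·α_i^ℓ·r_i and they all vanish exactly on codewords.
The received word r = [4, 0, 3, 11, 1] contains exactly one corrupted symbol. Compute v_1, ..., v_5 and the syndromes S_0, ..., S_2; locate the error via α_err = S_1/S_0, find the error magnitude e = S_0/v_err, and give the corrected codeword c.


S = (2, 7, 5), error at position 3, error magnitude e = 8, c = [4, 0, 8, 11, 1].

Step 1: column multipliers v_i = (∏_{j≠i}(α_i − α_j))^{−1} mod 13.
  i = 1 (α = 4): (4−11)(4−10)(4−8)(4−6) = (−7)·(−6)·(−4)·(−2) = 336 ≡ 11, so v_1 = 11^{−1} = 6 (mod 13).
  i = 2 (α = 11): (11−4)(11−10)(11−8)(11−6) = 7·1·3·5 = 105 ≡ 1, so v_2 = 1^{−1} = 1 (mod 13).
  i = 3 (α = 10): (10−4)(10−11)(10−8)(10−6) = 6·(−1)·2·4 = −48 ≡ 4, so v_3 = 4^{−1} = 10 (mod 13).
  i = 4 (α = 8): (8−4)(8−11)(8−10)(8−6) = 4·(−3)·(−2)·2 = 48 ≡ 9, so v_4 = 9^{−1} = 3 (mod 13).
  i = 5 (α = 6): (6−4)(6−11)(6−10)(6−8) = 2·(−5)·(−4)·(−2) = −80 ≡ 11, so v_5 = 11^{−1} = 6 (mod 13).
  v = [6, 1, 10, 3, 6].
Step 2: syndromes of r = [4, 0, 3, 11, 1] (all sums mod 13).
  S_0 = Σ v_i r_i = 6·4 + 1·0 + 10·3 + 3·11 + 6·1 = 93 ≡ 2.
  S_1 = Σ v_i α_i r_i = 6·4·4 + 1·11·0 + 10·10·3 + 3·8·11 + 6·6·1 = 696 ≡ 7.
  α_i^2 mod 13 = [3, 4, 9, 12, 10].
  S_2 = Σ v_i α_i^2 r_i = 6·3·4 + 1·4·0 + 10·9·3 + 3·12·11 + 6·10·1 = 798 ≡ 5.
  S = (2, 7, 5) ≠ 0, so r is not a codeword (an error is present).
Step 3: locate the error. For a single error e at position i, S_ℓ = v_i·e·α_i^ℓ, so α_err = S_1/S_0.
  S_0^{−1} = 2^{−1} = 7 (mod 13), so α_err = 7·7 = 49 ≡ 10 = α_3. Error position i = 3.
  Consistency check: S_2/S_1 = 5·2 = 10 ≡ 10 = α_err ✓ (single-error assumption holds).
Step 4: error magnitude e = S_0/v_3 = S_0·∏_{j≠3}(α_3 − α_j) = 2·4 = 8 ≡ 8 (mod 13).
Step 5: correct position 3: c_3 = r_3 − e = 3 − 8 ≡ 8 (mod 13). Hence c = [4, 0, 8, 11, 1].
  Check: interpolating c through the α_i gives m(x) = 10 + 5·x (degree < 2) with m(α_i) = c_i for every i, so c is indeed a codeword.


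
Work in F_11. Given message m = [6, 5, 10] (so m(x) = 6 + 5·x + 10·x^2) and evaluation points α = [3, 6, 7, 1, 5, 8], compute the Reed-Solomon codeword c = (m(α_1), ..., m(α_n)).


c = [1, 0, 3, 10, 6, 4]

Message polynomial: m(x) = 6 + 5·x + 10·x^2 (mod 11).
For each evaluation point α_i, compute m(α_i) mod 11:
  α_1 = 3: Horner steps 10 → 2 → 1, so m(3) = 1.
  α_2 = 6: Horner steps 10 → 10 → 0, so m(6) = 0.
  α_3 = 7: Horner steps 10 → 9 → 3, so m(7) = 3.
  α_4 = 1: Horner steps 10 → 4 → 10, so m(1) = 10.
  α_5 = 5: Horner steps 10 → 0 → 6, so m(5) = 6.
  α_6 = 8: Horner steps 10 → 8 → 4, so m(8) = 4.
Codeword c = [1, 0, 3, 10, 6, 4] ∈ F_11^6.


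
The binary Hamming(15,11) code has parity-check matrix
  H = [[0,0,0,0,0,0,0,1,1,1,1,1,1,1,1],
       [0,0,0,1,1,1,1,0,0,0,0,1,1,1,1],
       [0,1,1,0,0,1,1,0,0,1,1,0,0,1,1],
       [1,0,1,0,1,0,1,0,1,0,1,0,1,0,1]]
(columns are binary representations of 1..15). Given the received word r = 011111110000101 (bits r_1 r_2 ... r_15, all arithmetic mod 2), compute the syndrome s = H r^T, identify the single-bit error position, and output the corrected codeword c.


s = (1, 0, 1, 1)^T, error position = 11, corrected codeword c = 011111110010101

Compute s = H r^T mod 2 one row at a time:
  s_1 = 1 + 0 + 0 + 0 + 0 + 1 + 0 + 1 = 3 ≡ 1 (mod 2).
  s_2 = 1 + 1 + 1 + 1 + 0 + 1 + 0 + 1 = 6 ≡ 0 (mod 2).
  s_3 = 1 + 1 + 1 + 1 + 0 + 0 + 0 + 1 = 5 ≡ 1 (mod 2).
  s_4 = 0 + 1 + 1 + 1 + 0 + 0 + 1 + 1 = 5 ≡ 1 (mod 2).
s = (1, 0, 1, 1)^T — this equals column 11 of H (binary 1011), so error is at position 11.
Correct: flip bit 11 of r = 011111110000101 to get c = 011111110010101.


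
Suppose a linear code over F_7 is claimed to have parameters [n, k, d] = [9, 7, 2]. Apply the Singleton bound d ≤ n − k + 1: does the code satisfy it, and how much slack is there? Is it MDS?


Singleton RHS = n − k + 1 = 3, slack = 1, bound satisfied, not MDS.

Singleton bound: d ≤ n − k + 1.
Here n = 9, k = 7, so n − k + 1 = 3.
Given d = 2, check d ≤ 3: YES.
Slack = (n − k + 1) − d = 1.
The code is NOT MDS (slack = 1 > 0).
Description: the claimed parameters are [9, 7, 2]_7; such a code would be non-MDS.


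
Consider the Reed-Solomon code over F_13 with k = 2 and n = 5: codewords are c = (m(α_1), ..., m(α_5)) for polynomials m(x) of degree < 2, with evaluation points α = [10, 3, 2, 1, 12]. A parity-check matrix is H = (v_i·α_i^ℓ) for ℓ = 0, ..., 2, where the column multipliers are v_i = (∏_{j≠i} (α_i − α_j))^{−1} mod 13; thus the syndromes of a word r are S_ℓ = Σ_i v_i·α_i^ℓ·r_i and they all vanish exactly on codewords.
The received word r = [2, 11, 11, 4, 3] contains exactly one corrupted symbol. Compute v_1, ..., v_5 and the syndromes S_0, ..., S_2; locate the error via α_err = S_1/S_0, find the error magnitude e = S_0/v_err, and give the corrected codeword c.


S = (5, 2, 6), error at position 2, error magnitude e = 6, c = [2, 5, 11, 4, 3].

Step 1: column multipliers v_i = (∏_{j≠i}(α_i − α_j))^{−1} mod 13.
  i = 1 (α = 10): (10−3)(10−2)(10−1)(10−12) = 7·8·9·(−2) = −1008 ≡ 6, so v_1 = 6^{−1} = 11 (mod 13).
  i = 2 (α = 3): (3−10)(3−2)(3−1)(3−12) = (−7)·1·2·(−9) = 126 ≡ 9, so v_2 = 9^{−1} = 3 (mod 13).
  i = 3 (α = 2): (2−10)(2−3)(2−1)(2−12) = (−8)·(−1)·1·(−10) = −80 ≡ 11, so v_3 = 11^{−1} = 6 (mod 13).
  i = 4 (α = 1): (1−10)(1−3)(1−2)(1−12) = (−9)·(−2)·(−1)·(−11) = 198 ≡ 3, so v_4 = 3^{−1} = 9 (mod 13).
  i = 5 (α = 12): (12−10)(12−3)(12−2)(12−1) = 2·9·10·11 = 1980 ≡ 4, so v_5 = 4^{−1} = 10 (mod 13).
  v = [11, 3, 6, 9, 10].
Step 2: syndromes of r = [2, 11, 11, 4, 3] (all sums mod 13).
  S_0 = Σ v_i r_i = 11·2 + 3·11 + 6·11 + 9·4 + 10·3 = 187 ≡ 5.
  S_1 = Σ v_i α_i r_i = 11·10·2 + 3·3·11 + 6·2·11 + 9·1·4 + 10·12·3 = 847 ≡ 2.
  α_i^2 mod 13 = [9, 9, 4, 1, 1].
  S_2 = Σ v_i α_i^2 r_i = 11·9·2 + 3·9·11 + 6·4·11 + 9·1·4 + 10·1·3 = 825 ≡ 6.
  S = (5, 2, 6) ≠ 0, so r is not a codeword (an error is present).
Step 3: locate the error. For a single error e at position i, S_ℓ = v_i·e·α_i^ℓ, so α_err = S_1/S_0.
  S_0^{−1} = 5^{−1} = 8 (mod 13), so α_err = 2·8 = 16 ≡ 3 = α_2. Error position i = 2.
  Consistency check: S_2/S_1 = 6·7 = 42 ≡ 3 = α_err ✓ (single-error assumption holds).
Step 4: error magnitude e = S_0/v_2 = S_0·∏_{j≠2}(α_2 − α_j) = 5·9 = 45 ≡ 6 (mod 13).
Step 5: correct position 2: c_2 = r_2 − e = 11 − 6 ≡ 5 (mod 13). Hence c = [2, 5, 11, 4, 3].
  Check: interpolating c through the α_i gives m(x) = 10 + 7·x (degree < 2) with m(α_i) = c_i for every i, so c is indeed a codeword.


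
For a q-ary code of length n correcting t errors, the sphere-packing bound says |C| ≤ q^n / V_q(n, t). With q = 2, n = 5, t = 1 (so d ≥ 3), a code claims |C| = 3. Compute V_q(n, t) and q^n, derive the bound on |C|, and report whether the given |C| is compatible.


V_q(n, t) = 6, q^n = 32, Hamming bound = 5, |C| = 3 ≤ bound (satisfied).

Step 1: Compute V_q(n, t) = Σ_{j=0}^1 C(n, j) (q−1)^j.
  j = 0: C(5,0)·(1)^0 = 1·1 = 1.
  j = 1: C(5,1)·(1)^1 = 5·1 = 5.
  V_q(n, t) = 1 + 5 = 6.
Step 2: q^n = 2^5 = 32.
Step 3: Hamming bound ⌊q^n / V_q(n,t)⌋ = ⌊32/6⌋ = 5.
Step 4: Compare |C| = 3 to 5: satisfied.
The claimed |C| lies below the Hamming bound.


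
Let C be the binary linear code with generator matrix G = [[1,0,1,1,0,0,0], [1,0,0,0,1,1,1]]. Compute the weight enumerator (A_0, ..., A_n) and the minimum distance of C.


Weight distribution: A_0 = 1, A_3 = 1, A_4 = 1, A_5 = 1. Minimum distance d = 3.

Enumerate all 2^2 = 4 messages m ∈ F_2^2.
For each, compute codeword c = mG in F_2^7, then tally its weight.
  m = 00 → c = 0000000, weight = 0.
  m = 10 → c = 1011000, weight = 3.
  m = 01 → c = 1000111, weight = 4.
  m = 11 → c = 0011111, weight = 5.
Tally weights:
  weight 0: 1 codewords.
  weight 3: 1 codewords.
  weight 4: 1 codewords.
  weight 5: 1 codewords.
Minimum distance d = smallest w > 0 with A_w > 0 = 3.
Sanity: Σ A_w = 4 = 2^2 = 4 ✓.


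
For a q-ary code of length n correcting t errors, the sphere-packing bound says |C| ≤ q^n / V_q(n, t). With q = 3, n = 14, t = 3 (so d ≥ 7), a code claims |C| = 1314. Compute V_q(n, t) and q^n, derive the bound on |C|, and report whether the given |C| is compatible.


V_q(n, t) = 3305, q^n = 4782969, Hamming bound = 1447, |C| = 1314 ≤ bound (satisfied).

Step 1: Compute V_q(n, t) = Σ_{j=0}^3 C(n, j) (q−1)^j.
  j = 0: C(14,0)·(2)^0 = 1·1 = 1.
  j = 1: C(14,1)·(2)^1 = 14·2 = 28.
  j = 2: C(14,2)·(2)^2 = 91·4 = 364.
  j = 3: C(14,3)·(2)^3 = 364·8 = 2912.
  V_q(n, t) = 1 + 28 + 364 + 2912 = 3305.
Step 2: q^n = 3^14 = 4782969.
Step 3: Hamming bound ⌊q^n / V_q(n,t)⌋ = ⌊4782969/3305⌋ = 1447.
Step 4: Compare |C| = 1314 to 1447: satisfied.
The claimed |C| lies below the Hamming bound.


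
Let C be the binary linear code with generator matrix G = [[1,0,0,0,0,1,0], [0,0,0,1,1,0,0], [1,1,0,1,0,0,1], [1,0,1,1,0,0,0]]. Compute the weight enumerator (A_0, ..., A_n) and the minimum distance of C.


Weight distribution: A_0 = 1, A_2 = 2, A_3 = 5, A_4 = 5, A_5 = 2, A_7 = 1. Minimum distance d = 2.

Enumerate all 2^4 = 16 messages m ∈ F_2^4.
For each, compute codeword c = mG in F_2^7, then tally its weight.
  m = 0000 → c = 0000000, weight = 0.
  m = 1000 → c = 1000010, weight = 2.
  m = 0100 → c = 0001100, weight = 2.
  m = 1100 → c = 1001110, weight = 4.
  m = 0010 → c = 1101001, weight = 4.
  m = 1010 → c = 0101011, weight = 4.
  m = 0110 → c = 1100101, weight = 4.
  m = 1110 → c = 0100111, weight = 4.
  m = 0001 → c = 1011000, weight = 3.
  m = 1001 → c = 0011010, weight = 3.
  m = 0101 → c = 1010100, weight = 3.
  m = 1101 → c = 0010110, weight = 3.
  m = 0011 → c = 0110001, weight = 3.
  m = 1011 → c = 1110011, weight = 5.
  m = 0111 → c = 0111101, weight = 5.
  m = 1111 → c = 1111111, weight = 7.
Tally weights:
  weight 0: 1 codewords.
  weight 2: 2 codewords.
  weight 3: 5 codewords.
  weight 4: 5 codewords.
  weight 5: 2 codewords.
  weight 7: 1 codewords.
Minimum distance d = smallest w > 0 with A_w > 0 = 2.
Sanity: Σ A_w = 16 = 2^4 = 16 ✓.


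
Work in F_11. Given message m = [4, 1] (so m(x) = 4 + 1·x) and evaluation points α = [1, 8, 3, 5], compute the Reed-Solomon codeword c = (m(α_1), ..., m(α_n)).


c = [5, 1, 7, 9]

Message polynomial: m(x) = 4 + 1·x (mod 11).
For each evaluation point α_i, compute m(α_i) mod 11:
  α_1 = 1: Horner steps 1 → 5, so m(1) = 5.
  α_2 = 8: Horner steps 1 → 1, so m(8) = 1.
  α_3 = 3: Horner steps 1 → 7, so m(3) = 7.
  α_4 = 5: Horner steps 1 → 9, so m(5) = 9.
Codeword c = [5, 1, 7, 9] ∈ F_11^4.


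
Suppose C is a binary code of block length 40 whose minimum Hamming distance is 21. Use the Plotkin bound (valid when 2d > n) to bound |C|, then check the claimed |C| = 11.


Plotkin bound M ≤ 20; given |C| = 11 ≤ bound (satisfied).

Check applicability: 2d = 42, n = 40.
2d − n = 2 > 0, so Plotkin applies.
Compute d/(2d−n) = 21/2 ≈ 10.5000.
⌊d/(2d−n)⌋ = 10.
Plotkin bound: M ≤ 2·10 = 20.
Given |C| = 11, check: satisfied.
This |C| is below the Plotkin bound.


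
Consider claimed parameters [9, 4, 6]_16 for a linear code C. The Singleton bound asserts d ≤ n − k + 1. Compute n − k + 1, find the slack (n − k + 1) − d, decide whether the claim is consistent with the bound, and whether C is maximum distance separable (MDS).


Singleton RHS = n − k + 1 = 6, slack = 0, bound satisfied, MDS.

Singleton bound: d ≤ n − k + 1.
Here n = 9, k = 4, so n − k + 1 = 6.
Given d = 6, check d ≤ 6: YES.
Slack = (n − k + 1) − d = 0.
The code is MDS (slack = 0).
Description: the claimed parameters are [9, 4, 6]_16; such a code would be MDS (meets Singleton bound).


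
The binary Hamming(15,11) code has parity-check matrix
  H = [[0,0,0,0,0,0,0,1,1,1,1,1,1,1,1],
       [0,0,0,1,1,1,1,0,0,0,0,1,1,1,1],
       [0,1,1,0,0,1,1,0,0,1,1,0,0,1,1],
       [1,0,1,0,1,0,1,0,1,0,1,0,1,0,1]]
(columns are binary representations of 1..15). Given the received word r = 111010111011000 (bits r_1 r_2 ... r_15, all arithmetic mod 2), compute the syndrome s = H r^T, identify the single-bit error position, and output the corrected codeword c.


s = (0, 1, 0, 0)^T, error position = 4, corrected codeword c = 111110111011000

Compute s = H r^T mod 2 one row at a time:
  s_1 = 1 + 1 + 0 + 1 + 1 + 0 + 0 + 0 = 4 ≡ 0 (mod 2).
  s_2 = 0 + 1 + 0 + 1 + 1 + 0 + 0 + 0 = 3 ≡ 1 (mod 2).
  s_3 = 1 + 1 + 0 + 1 + 0 + 1 + 0 + 0 = 4 ≡ 0 (mod 2).
  s_4 = 1 + 1 + 1 + 1 + 1 + 1 + 0 + 0 = 6 ≡ 0 (mod 2).
s = (0, 1, 0, 0)^T — this equals column 4 of H (binary 0100), so error is at position 4.
Correct: flip bit 4 of r = 111010111011000 to get c = 111110111011000.


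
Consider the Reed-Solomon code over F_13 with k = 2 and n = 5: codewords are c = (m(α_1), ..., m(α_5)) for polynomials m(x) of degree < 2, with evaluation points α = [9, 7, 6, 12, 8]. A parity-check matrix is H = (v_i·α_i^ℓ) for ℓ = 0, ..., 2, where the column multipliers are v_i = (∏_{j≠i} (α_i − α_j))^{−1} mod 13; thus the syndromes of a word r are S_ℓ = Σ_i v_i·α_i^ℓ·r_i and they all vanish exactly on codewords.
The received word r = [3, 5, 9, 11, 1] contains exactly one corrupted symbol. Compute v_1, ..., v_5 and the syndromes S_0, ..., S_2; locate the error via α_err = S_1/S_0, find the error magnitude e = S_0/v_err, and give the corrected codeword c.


S = (4, 10, 12), error at position 1, error magnitude e = 6, c = [10, 5, 9, 11, 1].

Step 1: column multipliers v_i = (∏_{j≠i}(α_i − α_j))^{−1} mod 13.
  i = 1 (α = 9): (9−7)(9−6)(9−12)(9−8) = 2·3·(−3)·1 = −18 ≡ 8, so v_1 = 8^{−1} = 5 (mod 13).
  i = 2 (α = 7): (7−9)(7−6)(7−12)(7−8) = (−2)·1·(−5)·(−1) = −10 ≡ 3, so v_2 = 3^{−1} = 9 (mod 13).
  i = 3 (α = 6): (6−9)(6−7)(6−12)(6−8) = (−3)·(−1)·(−6)·(−2) = 36 ≡ 10, so v_3 = 10^{−1} = 4 (mod 13).
  i = 4 (α = 12): (12−9)(12−7)(12−6)(12−8) = 3·5·6·4 = 360 ≡ 9, so v_4 = 9^{−1} = 3 (mod 13).
  i = 5 (α = 8): (8−9)(8−7)(8−6)(8−12) = (−1)·1·2·(−4) = 8 ≡ 8, so v_5 = 8^{−1} = 5 (mod 13).
  v = [5, 9, 4, 3, 5].
Step 2: syndromes of r = [3, 5, 9, 11, 1] (all sums mod 13).
  S_0 = Σ v_i r_i = 5·3 + 9·5 + 4·9 + 3·11 + 5·1 = 134 ≡ 4.
  S_1 = Σ v_i α_i r_i = 5·9·3 + 9·7·5 + 4·6·9 + 3·12·11 + 5·8·1 = 1102 ≡ 10.
  α_i^2 mod 13 = [3, 10, 10, 1, 12].
  S_2 = Σ v_i α_i^2 r_i = 5·3·3 + 9·10·5 + 4·10·9 + 3·1·11 + 5·12·1 = 948 ≡ 12.
  S = (4, 10, 12) ≠ 0, so r is not a codeword (an error is present).
Step 3: locate the error. For a single error e at position i, S_ℓ = v_i·e·α_i^ℓ, so α_err = S_1/S_0.
  S_0^{−1} = 4^{−1} = 10 (mod 13), so α_err = 10·10 = 100 ≡ 9 = α_1. Error position i = 1.
  Consistency check: S_2/S_1 = 12·4 = 48 ≡ 9 = α_err ✓ (single-error assumption holds).
Step 4: error magnitude e = S_0/v_1 = S_0·∏_{j≠1}(α_1 − α_j) = 4·8 = 32 ≡ 6 (mod 13).
Step 5: correct position 1: c_1 = r_1 − e = 3 − 6 ≡ 10 (mod 13). Hence c = [10, 5, 9, 11, 1].
  Check: interpolating c through the α_i gives m(x) = 7 + 9·x (degree < 2) with m(α_i) = c_i for every i, so c is indeed a codeword.


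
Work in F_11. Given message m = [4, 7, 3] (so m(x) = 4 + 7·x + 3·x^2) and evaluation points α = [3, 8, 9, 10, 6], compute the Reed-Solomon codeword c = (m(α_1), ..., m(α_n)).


c = [8, 10, 2, 0, 0]

Message polynomial: m(x) = 4 + 7·x + 3·x^2 (mod 11).
For each evaluation point α_i, compute m(α_i) mod 11:
  α_1 = 3: Horner steps 3 → 5 → 8, so m(3) = 8.
  α_2 = 8: Horner steps 3 → 9 → 10, so m(8) = 10.
  α_3 = 9: Horner steps 3 → 1 → 2, so m(9) = 2.
  α_4 = 10: Horner steps 3 → 4 → 0, so m(10) = 0.
  α_5 = 6: Horner steps 3 → 3 → 0, so m(6) = 0.
Codeword c = [8, 10, 2, 0, 0] ∈ F_11^5.


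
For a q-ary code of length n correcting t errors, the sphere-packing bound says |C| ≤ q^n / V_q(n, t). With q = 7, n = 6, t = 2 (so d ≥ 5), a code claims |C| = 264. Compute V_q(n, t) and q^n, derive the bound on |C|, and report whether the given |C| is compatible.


V_q(n, t) = 577, q^n = 117649, Hamming bound = 203, |C| = 264 > bound (violated).

Step 1: Compute V_q(n, t) = Σ_{j=0}^2 C(n, j) (q−1)^j.
  j = 0: C(6,0)·(6)^0 = 1·1 = 1.
  j = 1: C(6,1)·(6)^1 = 6·6 = 36.
  j = 2: C(6,2)·(6)^2 = 15·36 = 540.
  V_q(n, t) = 1 + 36 + 540 = 577.
Step 2: q^n = 7^6 = 117649.
Step 3: Hamming bound ⌊q^n / V_q(n,t)⌋ = ⌊117649/577⌋ = 203.
Step 4: Compare |C| = 264 to 203: violated.
The claimed |C| lies above the Hamming bound, so no 7-ary code of length 6 with d ≥ 5 can have 264 codewords.


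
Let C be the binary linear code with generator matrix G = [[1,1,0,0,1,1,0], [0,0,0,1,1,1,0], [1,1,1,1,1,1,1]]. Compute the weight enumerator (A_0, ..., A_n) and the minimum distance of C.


Weight distribution: A_0 = 1, A_3 = 3, A_4 = 3, A_7 = 1. Minimum distance d = 3.

Enumerate all 2^3 = 8 messages m ∈ F_2^3.
For each, compute codeword c = mG in F_2^7, then tally its weight.
  m = 000 → c = 0000000, weight = 0.
  m = 100 → c = 1100110, weight = 4.
  m = 010 → c = 0001110, weight = 3.
  m = 110 → c = 1101000, weight = 3.
  m = 001 → c = 1111111, weight = 7.
  m = 101 → c = 0011001, weight = 3.
  m = 011 → c = 1110001, weight = 4.
  m = 111 → c = 0010111, weight = 4.
Tally weights:
  weight 0: 1 codewords.
  weight 3: 3 codewords.
  weight 4: 3 codewords.
  weight 7: 1 codewords.
Minimum distance d = smallest w > 0 with A_w > 0 = 3.
Sanity: Σ A_w = 8 = 2^3 = 8 ✓.


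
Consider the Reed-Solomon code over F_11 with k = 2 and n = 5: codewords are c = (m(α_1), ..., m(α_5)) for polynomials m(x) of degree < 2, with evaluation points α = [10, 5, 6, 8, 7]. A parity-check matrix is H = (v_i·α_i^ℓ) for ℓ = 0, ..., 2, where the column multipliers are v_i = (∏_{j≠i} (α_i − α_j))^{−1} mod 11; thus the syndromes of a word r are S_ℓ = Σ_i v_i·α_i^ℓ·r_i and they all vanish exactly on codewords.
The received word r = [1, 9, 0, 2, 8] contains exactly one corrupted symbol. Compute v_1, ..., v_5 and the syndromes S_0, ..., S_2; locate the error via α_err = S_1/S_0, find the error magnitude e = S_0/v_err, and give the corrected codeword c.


S = (10, 5, 8), error at position 3, error magnitude e = 8, c = [1, 9, 3, 2, 8].

Step 1: column multipliers v_i = (∏_{j≠i}(α_i − α_j))^{−1} mod 11.
  i = 1 (α = 10): (10−5)(10−6)(10−8)(10−7) = 5·4·2·3 = 120 ≡ 10, so v_1 = 10^{−1} = 10 (mod 11).
  i = 2 (α = 5): (5−10)(5−6)(5−8)(5−7) = (−5)·(−1)·(−3)·(−2) = 30 ≡ 8, so v_2 = 8^{−1} = 7 (mod 11).
  i = 3 (α = 6): (6−10)(6−5)(6−8)(6−7) = (−4)·1·(−2)·(−1) = −8 ≡ 3, so v_3 = 3^{−1} = 4 (mod 11).
  i = 4 (α = 8): (8−10)(8−5)(8−6)(8−7) = (−2)·3·2·1 = −12 ≡ 10, so v_4 = 10^{−1} = 10 (mod 11).
  i = 5 (α = 7): (7−10)(7−5)(7−6)(7−8) = (−3)·2·1·(−1) = 6 ≡ 6, so v_5 = 6^{−1} = 2 (mod 11).
  v = [10, 7, 4, 10, 2].
Step 2: syndromes of r = [1, 9, 0, 2, 8] (all sums mod 11).
  S_0 = Σ v_i r_i = 10·1 + 7·9 + 4·0 + 10·2 + 2·8 = 109 ≡ 10.
  S_1 = Σ v_i α_i r_i = 10·10·1 + 7·5·9 + 4·6·0 + 10·8·2 + 2·7·8 = 687 ≡ 5.
  α_i^2 mod 11 = [1, 3, 3, 9, 5].
  S_2 = Σ v_i α_i^2 r_i = 10·1·1 + 7·3·9 + 4·3·0 + 10·9·2 + 2·5·8 = 459 ≡ 8.
  S = (10, 5, 8) ≠ 0, so r is not a codeword (an error is present).
Step 3: locate the error. For a single error e at position i, S_ℓ = v_i·e·α_i^ℓ, so α_err = S_1/S_0.
  S_0^{−1} = 10^{−1} = 10 (mod 11), so α_err = 5·10 = 50 ≡ 6 = α_3. Error position i = 3.
  Consistency check: S_2/S_1 = 8·9 = 72 ≡ 6 = α_err ✓ (single-error assumption holds).
Step 4: error magnitude e = S_0/v_3 = S_0·∏_{j≠3}(α_3 − α_j) = 10·3 = 30 ≡ 8 (mod 11).
Step 5: correct position 3: c_3 = r_3 − e = 0 − 8 ≡ 3 (mod 11). Hence c = [1, 9, 3, 2, 8].
  Check: interpolating c through the α_i gives m(x) = 6 + 5·x (degree < 2) with m(α_i) = c_i for every i, so c is indeed a codeword.


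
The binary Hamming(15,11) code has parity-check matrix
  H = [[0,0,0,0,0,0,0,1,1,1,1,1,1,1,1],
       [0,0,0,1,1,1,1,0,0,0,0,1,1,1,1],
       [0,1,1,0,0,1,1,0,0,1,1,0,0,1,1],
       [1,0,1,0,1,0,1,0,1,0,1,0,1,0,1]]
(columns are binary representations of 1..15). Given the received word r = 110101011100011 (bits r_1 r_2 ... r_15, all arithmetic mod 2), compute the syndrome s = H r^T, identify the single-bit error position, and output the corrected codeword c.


s = (1, 0, 1, 1)^T, error position = 11, corrected codeword c = 110101011110011

Compute s = H r^T mod 2 one row at a time:
  s_1 = 1 + 1 + 1 + 0 + 0 + 0 + 1 + 1 = 5 ≡ 1 (mod 2).
  s_2 = 1 + 0 + 1 + 0 + 0 + 0 + 1 + 1 = 4 ≡ 0 (mod 2).
  s_3 = 1 + 0 + 1 + 0 + 1 + 0 + 1 + 1 = 5 ≡ 1 (mod 2).
  s_4 = 1 + 0 + 0 + 0 + 1 + 0 + 0 + 1 = 3 ≡ 1 (mod 2).
s = (1, 0, 1, 1)^T — this equals column 11 of H (binary 1011), so error is at position 11.
Correct: flip bit 11 of r = 110101011100011 to get c = 110101011110011.


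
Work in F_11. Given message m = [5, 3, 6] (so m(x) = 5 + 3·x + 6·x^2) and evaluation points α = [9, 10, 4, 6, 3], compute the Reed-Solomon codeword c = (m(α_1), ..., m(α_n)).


c = [1, 8, 3, 8, 2]

Message polynomial: m(x) = 5 + 3·x + 6·x^2 (mod 11).
For each evaluation point α_i, compute m(α_i) mod 11:
  α_1 = 9: Horner steps 6 → 2 → 1, so m(9) = 1.
  α_2 = 10: Horner steps 6 → 8 → 8, so m(10) = 8.
  α_3 = 4: Horner steps 6 → 5 → 3, so m(4) = 3.
  α_4 = 6: Horner steps 6 → 6 → 8, so m(6) = 8.
  α_5 = 3: Horner steps 6 → 10 → 2, so m(3) = 2.
Codeword c = [1, 8, 3, 8, 2] ∈ F_11^5.


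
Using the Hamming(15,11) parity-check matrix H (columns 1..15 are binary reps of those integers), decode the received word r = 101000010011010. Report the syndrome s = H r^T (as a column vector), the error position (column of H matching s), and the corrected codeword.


s = (0, 0, 1, 1)^T, error position = 3, corrected codeword c = 100000010011010

Compute s = H r^T mod 2 one row at a time:
  s_1 = 1 + 0 + 0 + 1 + 1 + 0 + 1 + 0 = 4 ≡ 0 (mod 2).
  s_2 = 0 + 0 + 0 + 0 + 1 + 0 + 1 + 0 = 2 ≡ 0 (mod 2).
  s_3 = 0 + 1 + 0 + 0 + 0 + 1 + 1 + 0 = 3 ≡ 1 (mod 2).
  s_4 = 1 + 1 + 0 + 0 + 0 + 1 + 0 + 0 = 3 ≡ 1 (mod 2).
s = (0, 0, 1, 1)^T — this equals column 3 of H (binary 0011), so error is at position 3.
Correct: flip bit 3 of r = 101000010011010 to get c = 100000010011010.
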